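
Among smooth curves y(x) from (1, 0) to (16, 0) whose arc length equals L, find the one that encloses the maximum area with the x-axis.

Set up the augmented Lagrangian using a multiplier λ for the length constraint:
    F(y, y') = y − λ sqrt(1 + y'^2).
F has no explicit x dependence, so the Beltrami identity yields a first integral
    F − y' ∂F/∂y' = C.
Compute ∂F/∂y' = −λ y' / sqrt(1 + y'^2). Then
    y − λ sqrt(1 + y'^2) + λ y'^2 / sqrt(1 + y'^2) = C
    ⇒  y − λ / sqrt(1 + y'^2) = C.
Solving for y' and integrating gives
    (x − a)^2 + (y − b)^2 = λ^2,
a circular arc of radius λ. The constants a, b are determined by the endpoint conditions y(1) = y(16) = 0, and λ is fixed implicitly by the length constraint
    ∫_{1}^{16} sqrt(1 + y'^2) dx = L.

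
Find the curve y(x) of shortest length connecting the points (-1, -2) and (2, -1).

Arc-length functional: J[y] = ∫ sqrt(1 + (y')^2) dx.
Lagrangian L = sqrt(1 + (y')^2) has no explicit y dependence, so ∂L/∂y = 0 and the Euler-Lagrange equation gives
    d/dx( y' / sqrt(1 + (y')^2) ) = 0  ⇒  y' / sqrt(1 + (y')^2) = const.
Hence y' is constant, so y(x) is affine.
Fitting the endpoints (-1, -2) and (2, -1):
    slope m = ((-1) − (-2)) / (2 − (-1)) = 1/3,
    intercept c = (-2) − m·(-1) = -5/3.
Extremal: y(x) = (1/3) x - 5/3.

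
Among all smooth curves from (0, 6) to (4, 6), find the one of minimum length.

Arc-length functional: J[y] = ∫ sqrt(1 + (y')^2) dx.
Lagrangian L = sqrt(1 + (y')^2) has no explicit y dependence, so ∂L/∂y = 0 and the Euler-Lagrange equation gives
    d/dx( y' / sqrt(1 + (y')^2) ) = 0  ⇒  y' / sqrt(1 + (y')^2) = const.
Hence y' is constant, so y(x) is affine.
Fitting the endpoints (0, 6) and (4, 6):
    slope m = (6 − 6) / (4 − 0) = 0,
    intercept c = 6 − m·0 = 6.
Extremal: y(x) = 6.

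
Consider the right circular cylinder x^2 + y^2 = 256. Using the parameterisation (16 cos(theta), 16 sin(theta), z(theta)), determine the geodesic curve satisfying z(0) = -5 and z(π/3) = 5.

Parameterise the cylinder of radius R = 16 as
    r(θ) = (16 cos θ, 16 sin θ, z(θ)).
The arc-length element is
    ds = sqrt(256 + (dz/dθ)^2) dθ,
so the Lagrangian is L = sqrt(256 + z'^2).
L depends on z' only, not on z or θ, so ∂L/∂z = 0 and
    ∂L/∂z' = z' / sqrt(256 + z'^2).
The Euler-Lagrange equation gives
    d/dθ( z' / sqrt(256 + z'^2) ) = 0,
so z' is constant. Integrating once:
    z(θ) = a θ + b,
a helix on the cylinder (a straight line when the cylinder is unrolled). The constants a, b are determined by the endpoint conditions.
With endpoint conditions z(0) = -5 and z(π/3) = 5: from z(0) = b we get b = -5, and a·π/3 + -5 = 5 gives a = 30/π, so
    z(θ) = (30/π) θ − 5.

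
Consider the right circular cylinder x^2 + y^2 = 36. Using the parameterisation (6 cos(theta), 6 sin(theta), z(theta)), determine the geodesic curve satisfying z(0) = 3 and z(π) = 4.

Parameterise the cylinder of radius R = 6 as
    r(θ) = (6 cos θ, 6 sin θ, z(θ)).
The arc-length element is
    ds = sqrt(36 + (dz/dθ)^2) dθ,
so the Lagrangian is L = sqrt(36 + z'^2).
L depends on z' only, not on z or θ, so ∂L/∂z = 0 and
    ∂L/∂z' = z' / sqrt(36 + z'^2).
The Euler-Lagrange equation gives
    d/dθ( z' / sqrt(36 + z'^2) ) = 0,
so z' is constant. Integrating once:
    z(θ) = a θ + b,
a helix on the cylinder (a straight line when the cylinder is unrolled). The constants a, b are determined by the endpoint conditions.
With endpoint conditions z(0) = 3 and z(π) = 4: from z(0) = b we get b = 3, and a·π + 3 = 4 gives a = 1/π, so
    z(θ) = (1/π) θ + 3.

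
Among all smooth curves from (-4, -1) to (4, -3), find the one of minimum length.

Arc-length functional: J[y] = ∫ sqrt(1 + (y')^2) dx.
Lagrangian L = sqrt(1 + (y')^2) has no explicit y dependence, so ∂L/∂y = 0 and the Euler-Lagrange equation gives
    d/dx( y' / sqrt(1 + (y')^2) ) = 0  ⇒  y' / sqrt(1 + (y')^2) = const.
Hence y' is constant, so y(x) is affine.
Fitting the endpoints (-4, -1) and (4, -3):
    slope m = ((-3) − (-1)) / (4 − (-4)) = -1/4,
    intercept c = (-1) − m·(-4) = -2.
Extremal: y(x) = (-1/4) x - 2.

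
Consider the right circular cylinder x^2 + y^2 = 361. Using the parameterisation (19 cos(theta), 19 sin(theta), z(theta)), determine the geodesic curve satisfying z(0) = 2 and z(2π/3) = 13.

Parameterise the cylinder of radius R = 19 as
    r(θ) = (19 cos θ, 19 sin θ, z(θ)).
The arc-length element is
    ds = sqrt(361 + (dz/dθ)^2) dθ,
so the Lagrangian is L = sqrt(361 + z'^2).
L depends on z' only, not on z or θ, so ∂L/∂z = 0 and
    ∂L/∂z' = z' / sqrt(361 + z'^2).
The Euler-Lagrange equation gives
    d/dθ( z' / sqrt(361 + z'^2) ) = 0,
so z' is constant. Integrating once:
    z(θ) = a θ + b,
a helix on the cylinder (a straight line when the cylinder is unrolled). The constants a, b are determined by the endpoint conditions.
With endpoint conditions z(0) = 2 and z(2π/3) = 13: from z(0) = b we get b = 2, and a·2π/3 + 2 = 13 gives a = 33/(2π), so
    z(θ) = (33/(2π)) θ + 2.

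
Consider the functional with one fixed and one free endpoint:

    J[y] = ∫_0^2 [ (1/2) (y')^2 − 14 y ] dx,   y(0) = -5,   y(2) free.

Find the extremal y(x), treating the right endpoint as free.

The Lagrangian L = (1/2) (y')^2 − 14 y gives
    ∂L/∂y = −14,   ∂L/∂y' = y'.
Euler-Lagrange: d/dx(y') − (−14) = 0, i.e. y'' + 14 = 0, so
    y(x) = −(14/2) x^2 + C1 x + C2.
Fixed left endpoint y(0) = -5 ⇒ C2 = -5.
The right endpoint x = 2 is free, so the natural (transversality) condition is ∂L/∂y' |_{x=2} = 0, i.e. y'(2) = 0.
Compute y'(x) = −14 x + C1, so y'(2) = −28 + C1 = 0 ⇒ C1 = 28.
Therefore the extremal is
    y(x) = −7 x^2 + 28 x − 5.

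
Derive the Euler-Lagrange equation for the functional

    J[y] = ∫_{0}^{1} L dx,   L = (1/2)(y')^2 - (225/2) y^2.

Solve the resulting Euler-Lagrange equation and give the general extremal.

The Lagrangian is L = (1/2)(y')^2 - (225/2) y^2.
∂L/∂y = -225y.
∂L/∂y' = y'.
The Euler-Lagrange equation d/dx(∂L/∂y') − ∂L/∂y = 0 becomes:
    y'' + 225 y = 0
General solution: y(x) = A sin(15x) + B cos(15x), where A and B are arbitrary constants fixed by the endpoint conditions.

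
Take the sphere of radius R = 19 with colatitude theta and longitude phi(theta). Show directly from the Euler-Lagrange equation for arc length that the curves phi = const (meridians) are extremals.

On the sphere of radius R = 19 with spherical coordinates (θ, φ), the induced metric is
    ds^2 = 361(dθ^2 + sin^2(θ) dφ^2).
Using θ as the parameter, the arc-length functional becomes
    J[φ] = ∫ 19 sqrt(1 + sin^2(θ) (dφ/dθ)^2) dθ.
So L = 19 sqrt(1 + sin^2(θ) φ'^2). Compute
    ∂L/∂φ = 0  (L has no explicit φ dependence),
    ∂L/∂φ' = 19 sin^2(θ) φ' / sqrt(1 + sin^2(θ) φ'^2).
For the candidate φ(θ) = c (constant), φ' = 0, so ∂L/∂φ' evaluated along the candidate vanishes, and ∂L/∂φ is identically zero. Hence
    d/dθ(∂L/∂φ') − ∂L/∂φ = 0
is satisfied. Therefore meridians φ = const are extremals of arc length — they are geodesics on the sphere.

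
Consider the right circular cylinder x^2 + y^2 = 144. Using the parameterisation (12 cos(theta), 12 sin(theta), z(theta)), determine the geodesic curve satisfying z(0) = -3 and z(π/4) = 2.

Parameterise the cylinder of radius R = 12 as
    r(θ) = (12 cos θ, 12 sin θ, z(θ)).
The arc-length element is
    ds = sqrt(144 + (dz/dθ)^2) dθ,
so the Lagrangian is L = sqrt(144 + z'^2).
L depends on z' only, not on z or θ, so ∂L/∂z = 0 and
    ∂L/∂z' = z' / sqrt(144 + z'^2).
The Euler-Lagrange equation gives
    d/dθ( z' / sqrt(144 + z'^2) ) = 0,
so z' is constant. Integrating once:
    z(θ) = a θ + b,
a helix on the cylinder (a straight line when the cylinder is unrolled). The constants a, b are determined by the endpoint conditions.
With endpoint conditions z(0) = -3 and z(π/4) = 2: from z(0) = b we get b = -3, and a·π/4 + -3 = 2 gives a = 20/π, so
    z(θ) = (20/π) θ − 3.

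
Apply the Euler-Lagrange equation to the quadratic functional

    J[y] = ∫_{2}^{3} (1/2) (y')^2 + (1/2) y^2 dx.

The Lagrangian is L = (1/2) (y')^2 + (1/2) y^2.
Compute ∂L/∂y = y, ∂L/∂y' = y'.
The Euler-Lagrange equation d/dx(∂L/∂y') − ∂L/∂y = 0 reduces to
    y'' − y = 0.
Its general solution is
    y(x) = A e^x + B e^(−x),
with A, B fixed by the endpoint conditions.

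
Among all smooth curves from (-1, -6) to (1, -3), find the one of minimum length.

Arc-length functional: J[y] = ∫ sqrt(1 + (y')^2) dx.
Lagrangian L = sqrt(1 + (y')^2) has no explicit y dependence, so ∂L/∂y = 0 and the Euler-Lagrange equation gives
    d/dx( y' / sqrt(1 + (y')^2) ) = 0  ⇒  y' / sqrt(1 + (y')^2) = const.
Hence y' is constant, so y(x) is affine.
Fitting the endpoints (-1, -6) and (1, -3):
    slope m = ((-3) − (-6)) / (1 − (-1)) = 3/2,
    intercept c = (-6) − m·(-1) = -9/2.
Extremal: y(x) = (3/2) x - 9/2.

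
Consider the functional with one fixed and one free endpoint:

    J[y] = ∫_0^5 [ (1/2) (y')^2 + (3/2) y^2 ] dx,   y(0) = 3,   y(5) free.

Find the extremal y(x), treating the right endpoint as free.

The Lagrangian L = (1/2) (y')^2 + (3/2) y^2 gives
    ∂L/∂y = 3 y,   ∂L/∂y' = y'.
Euler-Lagrange: y'' − 3 y = 0.
With k = sqrt(3), the general solution is
    y(x) = A cosh(sqrt(3) x) + B sinh(sqrt(3) x).
Fixed left endpoint y(0) = 3 ⇒ A = 3.
The right endpoint x = 5 is free, so the natural (transversality) condition is ∂L/∂y' |_{x=5} = 0, i.e. y'(5) = 0.
Compute y'(x) = A k sinh(k x) + B k cosh(k x), so
    y'(5) = A k sinh(k·5) + B k cosh(k·5) = 0
    ⇒ B = −A tanh(k·5) = − 3 tanh(sqrt(3)·5).
Therefore the extremal is
    y(x) = 3 cosh(sqrt(3) x) − 3 tanh(sqrt(3)·5) sinh(sqrt(3) x).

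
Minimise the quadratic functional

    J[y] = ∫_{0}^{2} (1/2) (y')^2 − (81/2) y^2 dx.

The Lagrangian is L = (1/2) (y')^2 − (81/2) y^2.
Compute ∂L/∂y = -81y, ∂L/∂y' = y'.
The Euler-Lagrange equation d/dx(∂L/∂y') − ∂L/∂y = 0 reduces to
    y'' + 81 y = 0.
Its general solution is
    y(x) = A sin(9x) + B cos(9x),
with A, B fixed by the endpoint conditions.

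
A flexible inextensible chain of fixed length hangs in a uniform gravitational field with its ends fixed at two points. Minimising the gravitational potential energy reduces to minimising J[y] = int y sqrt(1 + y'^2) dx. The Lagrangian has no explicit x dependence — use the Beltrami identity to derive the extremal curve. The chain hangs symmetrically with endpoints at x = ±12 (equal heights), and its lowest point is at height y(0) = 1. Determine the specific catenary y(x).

The Lagrangian L(y, y') = y sqrt(1 + y'^2) has no explicit x dependence, so the Beltrami identity applies:
    L − y' ∂L/∂y' = C.
Compute ∂L/∂y' = y · y' / sqrt(1 + y'^2). Then
    L − y' ∂L/∂y'
    = y sqrt(1 + y'^2) − y · y'^2 / sqrt(1 + y'^2)
    = y (1 + y'^2 − y'^2) / sqrt(1 + y'^2)
    = y / sqrt(1 + y'^2) = C.
Squaring gives y^2 = C^2 (1 + y'^2), i.e.
    y'^2 = y^2 / C^2 − 1.
Separating variables,
    dy / sqrt(y^2 − C^2) = dx / C,
and integrating gives arccosh(y / C) = (x − a)/C, so
    y(x) = C cosh((x − a)/C),
the catenary. The constants C and a are fixed by the two endpoint conditions (and, for the hanging-chain problem, the length constraint selects C).
Now fit the given data. The endpoints x = ±12 are symmetric at equal height, so the catenary is even about its minimum: a = 0 and y(x) = C cosh(x/C). The lowest point is y(0) = C cosh(0) = C, and we are told y(0) = 1, so C = 1. Therefore
    y(x) = cosh(x),
and at the endpoints
    y(±12) = cosh(12).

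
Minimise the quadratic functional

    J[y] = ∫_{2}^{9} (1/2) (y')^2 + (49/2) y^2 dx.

The Lagrangian is L = (1/2) (y')^2 + (49/2) y^2.
Compute ∂L/∂y = 49y, ∂L/∂y' = y'.
The Euler-Lagrange equation d/dx(∂L/∂y') − ∂L/∂y = 0 reduces to
    y'' − 49 y = 0.
Its general solution is
    y(x) = A e^(7x) + B e^(−7x),
with A, B fixed by the endpoint conditions.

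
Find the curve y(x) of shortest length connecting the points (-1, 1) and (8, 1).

Arc-length functional: J[y] = ∫ sqrt(1 + (y')^2) dx.
Lagrangian L = sqrt(1 + (y')^2) has no explicit y dependence, so ∂L/∂y = 0 and the Euler-Lagrange equation gives
    d/dx( y' / sqrt(1 + (y')^2) ) = 0  ⇒  y' / sqrt(1 + (y')^2) = const.
Hence y' is constant, so y(x) is affine.
Fitting the endpoints (-1, 1) and (8, 1):
    slope m = (1 − 1) / (8 − (-1)) = 0,
    intercept c = 1 − m·(-1) = 1.
Extremal: y(x) = 1.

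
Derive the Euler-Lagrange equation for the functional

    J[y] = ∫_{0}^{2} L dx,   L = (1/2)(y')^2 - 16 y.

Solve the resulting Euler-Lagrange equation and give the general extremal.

The Lagrangian is L = (1/2)(y')^2 - 16 y.
∂L/∂y = -16.
∂L/∂y' = y'.
The Euler-Lagrange equation d/dx(∂L/∂y') − ∂L/∂y = 0 becomes:
    y'' + 16 = 0
General solution: y(x) = -8 x^2 + A x + B, where A and B are arbitrary constants fixed by the endpoint conditions.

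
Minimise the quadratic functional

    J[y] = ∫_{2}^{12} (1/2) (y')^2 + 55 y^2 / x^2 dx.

The Lagrangian is L = (1/2) (y')^2 + 55 y^2 / x^2.
Compute ∂L/∂y = 110y/x^2, ∂L/∂y' = y'.
The Euler-Lagrange equation d/dx(∂L/∂y') − ∂L/∂y = 0 reduces to
    y'' − 110/x^2 · y = 0  (x > 0).
Its general solution is
    y(x) = A x^11 + B x^(-10),
with A, B fixed by the endpoint conditions.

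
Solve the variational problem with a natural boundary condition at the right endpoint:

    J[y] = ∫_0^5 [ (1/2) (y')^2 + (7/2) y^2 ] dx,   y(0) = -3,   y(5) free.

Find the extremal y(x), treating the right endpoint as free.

The Lagrangian L = (1/2) (y')^2 + (7/2) y^2 gives
    ∂L/∂y = 7 y,   ∂L/∂y' = y'.
Euler-Lagrange: y'' − 7 y = 0.
With k = sqrt(7), the general solution is
    y(x) = A cosh(sqrt(7) x) + B sinh(sqrt(7) x).
Fixed left endpoint y(0) = -3 ⇒ A = -3.
The right endpoint x = 5 is free, so the natural (transversality) condition is ∂L/∂y' |_{x=5} = 0, i.e. y'(5) = 0.
Compute y'(x) = A k sinh(k x) + B k cosh(k x), so
    y'(5) = A k sinh(k·5) + B k cosh(k·5) = 0
    ⇒ B = −A tanh(k·5) = 3 tanh(sqrt(7)·5).
Therefore the extremal is
    y(x) = −3 cosh(sqrt(7) x) + 3 tanh(sqrt(7)·5) sinh(sqrt(7) x).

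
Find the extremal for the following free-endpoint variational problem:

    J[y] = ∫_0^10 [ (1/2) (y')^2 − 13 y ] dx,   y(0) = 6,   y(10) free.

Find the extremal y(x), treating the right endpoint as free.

The Lagrangian L = (1/2) (y')^2 − 13 y gives
    ∂L/∂y = −13,   ∂L/∂y' = y'.
Euler-Lagrange: d/dx(y') − (−13) = 0, i.e. y'' + 13 = 0, so
    y(x) = −(13/2) x^2 + C1 x + C2.
Fixed left endpoint y(0) = 6 ⇒ C2 = 6.
The right endpoint x = 10 is free, so the natural (transversality) condition is ∂L/∂y' |_{x=10} = 0, i.e. y'(10) = 0.
Compute y'(x) = −13 x + C1, so y'(10) = −130 + C1 = 0 ⇒ C1 = 130.
Therefore the extremal is
    y(x) = −(13/2) x^2 + 130 x + 6.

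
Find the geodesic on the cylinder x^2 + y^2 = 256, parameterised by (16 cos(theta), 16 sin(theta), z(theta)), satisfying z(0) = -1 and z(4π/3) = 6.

Parameterise the cylinder of radius R = 16 as
    r(θ) = (16 cos θ, 16 sin θ, z(θ)).
The arc-length element is
    ds = sqrt(256 + (dz/dθ)^2) dθ,
so the Lagrangian is L = sqrt(256 + z'^2).
L depends on z' only, not on z or θ, so ∂L/∂z = 0 and
    ∂L/∂z' = z' / sqrt(256 + z'^2).
The Euler-Lagrange equation gives
    d/dθ( z' / sqrt(256 + z'^2) ) = 0,
so z' is constant. Integrating once:
    z(θ) = a θ + b,
a helix on the cylinder (a straight line when the cylinder is unrolled). The constants a, b are determined by the endpoint conditions.
With endpoint conditions z(0) = -1 and z(4π/3) = 6: from z(0) = b we get b = -1, and a·4π/3 + -1 = 6 gives a = 21/(4π), so
    z(θ) = (21/(4π)) θ − 1.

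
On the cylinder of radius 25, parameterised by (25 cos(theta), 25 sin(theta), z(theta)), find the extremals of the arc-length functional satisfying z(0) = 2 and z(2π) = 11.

Parameterise the cylinder of radius R = 25 as
    r(θ) = (25 cos θ, 25 sin θ, z(θ)).
The arc-length element is
    ds = sqrt(625 + (dz/dθ)^2) dθ,
so the Lagrangian is L = sqrt(625 + z'^2).
L depends on z' only, not on z or θ, so ∂L/∂z = 0 and
    ∂L/∂z' = z' / sqrt(625 + z'^2).
The Euler-Lagrange equation gives
    d/dθ( z' / sqrt(625 + z'^2) ) = 0,
so z' is constant. Integrating once:
    z(θ) = a θ + b,
a helix on the cylinder (a straight line when the cylinder is unrolled). The constants a, b are determined by the endpoint conditions.
With endpoint conditions z(0) = 2 and z(2π) = 11: from z(0) = b we get b = 2, and a·2π + 2 = 11 gives a = 9/(2π), so
    z(θ) = (9/(2π)) θ + 2.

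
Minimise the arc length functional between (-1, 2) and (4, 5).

Arc-length functional: J[y] = ∫ sqrt(1 + (y')^2) dx.
Lagrangian L = sqrt(1 + (y')^2) has no explicit y dependence, so ∂L/∂y = 0 and the Euler-Lagrange equation gives
    d/dx( y' / sqrt(1 + (y')^2) ) = 0  ⇒  y' / sqrt(1 + (y')^2) = const.
Hence y' is constant, so y(x) is affine.
Fitting the endpoints (-1, 2) and (4, 5):
    slope m = (5 − 2) / (4 − (-1)) = 3/5,
    intercept c = 2 − m·(-1) = 13/5.
Extremal: y(x) = (3/5) x + 13/5.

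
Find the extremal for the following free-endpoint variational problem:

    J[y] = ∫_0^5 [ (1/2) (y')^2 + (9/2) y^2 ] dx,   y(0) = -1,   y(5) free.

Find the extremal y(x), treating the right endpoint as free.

The Lagrangian L = (1/2) (y')^2 + (9/2) y^2 gives
    ∂L/∂y = 9 y,   ∂L/∂y' = y'.
Euler-Lagrange: y'' − 9 y = 0.
With k = 3, the general solution is
    y(x) = A cosh(3 x) + B sinh(3 x).
Fixed left endpoint y(0) = -1 ⇒ A = -1.
The right endpoint x = 5 is free, so the natural (transversality) condition is ∂L/∂y' |_{x=5} = 0, i.e. y'(5) = 0.
Compute y'(x) = A k sinh(k x) + B k cosh(k x), so
    y'(5) = A k sinh(k·5) + B k cosh(k·5) = 0
    ⇒ B = −A tanh(k·5) = tanh(3·5).
Therefore the extremal is
    y(x) = −cosh(3 x) + tanh(3·5) sinh(3 x).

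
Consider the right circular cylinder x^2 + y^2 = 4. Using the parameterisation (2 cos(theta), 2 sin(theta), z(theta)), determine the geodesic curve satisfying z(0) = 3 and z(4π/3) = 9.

Parameterise the cylinder of radius R = 2 as
    r(θ) = (2 cos θ, 2 sin θ, z(θ)).
The arc-length element is
    ds = sqrt(4 + (dz/dθ)^2) dθ,
so the Lagrangian is L = sqrt(4 + z'^2).
L depends on z' only, not on z or θ, so ∂L/∂z = 0 and
    ∂L/∂z' = z' / sqrt(4 + z'^2).
The Euler-Lagrange equation gives
    d/dθ( z' / sqrt(4 + z'^2) ) = 0,
so z' is constant. Integrating once:
    z(θ) = a θ + b,
a helix on the cylinder (a straight line when the cylinder is unrolled). The constants a, b are determined by the endpoint conditions.
With endpoint conditions z(0) = 3 and z(4π/3) = 9: from z(0) = b we get b = 3, and a·4π/3 + 3 = 9 gives a = 9/(2π), so
    z(θ) = (9/(2π)) θ + 3.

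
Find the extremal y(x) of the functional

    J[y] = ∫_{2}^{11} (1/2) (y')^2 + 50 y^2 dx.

The Lagrangian is L = (1/2) (y')^2 + 50 y^2.
Compute ∂L/∂y = 100y, ∂L/∂y' = y'.
The Euler-Lagrange equation d/dx(∂L/∂y') − ∂L/∂y = 0 reduces to
    y'' − 100 y = 0.
Its general solution is
    y(x) = A e^(10x) + B e^(−10x),
with A, B fixed by the endpoint conditions.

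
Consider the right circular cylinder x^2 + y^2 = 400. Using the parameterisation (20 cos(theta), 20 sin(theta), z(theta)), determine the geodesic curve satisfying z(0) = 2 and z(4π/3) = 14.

Parameterise the cylinder of radius R = 20 as
    r(θ) = (20 cos θ, 20 sin θ, z(θ)).
The arc-length element is
    ds = sqrt(400 + (dz/dθ)^2) dθ,
so the Lagrangian is L = sqrt(400 + z'^2).
L depends on z' only, not on z or θ, so ∂L/∂z = 0 and
    ∂L/∂z' = z' / sqrt(400 + z'^2).
The Euler-Lagrange equation gives
    d/dθ( z' / sqrt(400 + z'^2) ) = 0,
so z' is constant. Integrating once:
    z(θ) = a θ + b,
a helix on the cylinder (a straight line when the cylinder is unrolled). The constants a, b are determined by the endpoint conditions.
With endpoint conditions z(0) = 2 and z(4π/3) = 14: from z(0) = b we get b = 2, and a·4π/3 + 2 = 14 gives a = 9/π, so
    z(θ) = (9/π) θ + 2.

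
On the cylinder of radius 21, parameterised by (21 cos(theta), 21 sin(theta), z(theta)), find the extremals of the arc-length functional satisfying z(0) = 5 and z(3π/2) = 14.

Parameterise the cylinder of radius R = 21 as
    r(θ) = (21 cos θ, 21 sin θ, z(θ)).
The arc-length element is
    ds = sqrt(441 + (dz/dθ)^2) dθ,
so the Lagrangian is L = sqrt(441 + z'^2).
L depends on z' only, not on z or θ, so ∂L/∂z = 0 and
    ∂L/∂z' = z' / sqrt(441 + z'^2).
The Euler-Lagrange equation gives
    d/dθ( z' / sqrt(441 + z'^2) ) = 0,
so z' is constant. Integrating once:
    z(θ) = a θ + b,
a helix on the cylinder (a straight line when the cylinder is unrolled). The constants a, b are determined by the endpoint conditions.
With endpoint conditions z(0) = 5 and z(3π/2) = 14: from z(0) = b we get b = 5, and a·3π/2 + 5 = 14 gives a = 6/π, so
    z(θ) = (6/π) θ + 5.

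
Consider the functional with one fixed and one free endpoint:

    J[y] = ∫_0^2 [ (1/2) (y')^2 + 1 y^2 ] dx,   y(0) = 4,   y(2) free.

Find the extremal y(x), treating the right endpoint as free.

The Lagrangian L = (1/2) (y')^2 + 1 y^2 gives
    ∂L/∂y = 2 y,   ∂L/∂y' = y'.
Euler-Lagrange: y'' − 2 y = 0.
With k = sqrt(2), the general solution is
    y(x) = A cosh(sqrt(2) x) + B sinh(sqrt(2) x).
Fixed left endpoint y(0) = 4 ⇒ A = 4.
The right endpoint x = 2 is free, so the natural (transversality) condition is ∂L/∂y' |_{x=2} = 0, i.e. y'(2) = 0.
Compute y'(x) = A k sinh(k x) + B k cosh(k x), so
    y'(2) = A k sinh(k·2) + B k cosh(k·2) = 0
    ⇒ B = −A tanh(k·2) = − 4 tanh(sqrt(2)·2).
Therefore the extremal is
    y(x) = 4 cosh(sqrt(2) x) − 4 tanh(sqrt(2)·2) sinh(sqrt(2) x).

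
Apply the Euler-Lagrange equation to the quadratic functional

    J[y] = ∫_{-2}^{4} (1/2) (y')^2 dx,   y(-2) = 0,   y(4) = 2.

The Lagrangian is L = (1/2) (y')^2.
Compute ∂L/∂y = 0, ∂L/∂y' = y'.
The Euler-Lagrange equation d/dx(∂L/∂y') − ∂L/∂y = 0 reduces to
    y'' = 0.
Its general solution is
    y(x) = A x + B,
with A, B fixed by the endpoint conditions.
Applying the endpoint conditions y(-2) = 0 and y(4) = 2: solve A·-2 + B = 0 and A·4 + B = 2. Subtracting gives A(4 − -2) = 2 − 0, so A = 1/3, and B = 0 − A·-2 = 2/3. Therefore
    y(x) = (1/3) x + 2/3.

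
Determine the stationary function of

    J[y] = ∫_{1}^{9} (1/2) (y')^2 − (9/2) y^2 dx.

The Lagrangian is L = (1/2) (y')^2 − (9/2) y^2.
Compute ∂L/∂y = -9y, ∂L/∂y' = y'.
The Euler-Lagrange equation d/dx(∂L/∂y') − ∂L/∂y = 0 reduces to
    y'' + 9 y = 0.
Its general solution is
    y(x) = A sin(3x) + B cos(3x),
with A, B fixed by the endpoint conditions.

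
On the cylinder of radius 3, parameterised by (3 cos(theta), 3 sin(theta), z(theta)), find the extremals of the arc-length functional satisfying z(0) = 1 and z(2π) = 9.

Parameterise the cylinder of radius R = 3 as
    r(θ) = (3 cos θ, 3 sin θ, z(θ)).
The arc-length element is
    ds = sqrt(9 + (dz/dθ)^2) dθ,
so the Lagrangian is L = sqrt(9 + z'^2).
L depends on z' only, not on z or θ, so ∂L/∂z = 0 and
    ∂L/∂z' = z' / sqrt(9 + z'^2).
The Euler-Lagrange equation gives
    d/dθ( z' / sqrt(9 + z'^2) ) = 0,
so z' is constant. Integrating once:
    z(θ) = a θ + b,
a helix on the cylinder (a straight line when the cylinder is unrolled). The constants a, b are determined by the endpoint conditions.
With endpoint conditions z(0) = 1 and z(2π) = 9: from z(0) = b we get b = 1, and a·2π + 1 = 9 gives a = 4/π, so
    z(θ) = (4/π) θ + 1.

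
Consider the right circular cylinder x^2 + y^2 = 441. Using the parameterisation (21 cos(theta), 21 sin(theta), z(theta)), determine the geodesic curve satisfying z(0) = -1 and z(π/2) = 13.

Parameterise the cylinder of radius R = 21 as
    r(θ) = (21 cos θ, 21 sin θ, z(θ)).
The arc-length element is
    ds = sqrt(441 + (dz/dθ)^2) dθ,
so the Lagrangian is L = sqrt(441 + z'^2).
L depends on z' only, not on z or θ, so ∂L/∂z = 0 and
    ∂L/∂z' = z' / sqrt(441 + z'^2).
The Euler-Lagrange equation gives
    d/dθ( z' / sqrt(441 + z'^2) ) = 0,
so z' is constant. Integrating once:
    z(θ) = a θ + b,
a helix on the cylinder (a straight line when the cylinder is unrolled). The constants a, b are determined by the endpoint conditions.
With endpoint conditions z(0) = -1 and z(π/2) = 13: from z(0) = b we get b = -1, and a·π/2 + -1 = 13 gives a = 28/π, so
    z(θ) = (28/π) θ − 1.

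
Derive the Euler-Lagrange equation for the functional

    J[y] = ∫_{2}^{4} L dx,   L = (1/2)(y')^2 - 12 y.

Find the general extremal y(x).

The Lagrangian is L = (1/2)(y')^2 - 12 y.
∂L/∂y = -12.
∂L/∂y' = y'.
The Euler-Lagrange equation d/dx(∂L/∂y') − ∂L/∂y = 0 becomes:
    y'' + 12 = 0
General solution: y(x) = -6 x^2 + A x + B, where A and B are arbitrary constants fixed by the endpoint conditions.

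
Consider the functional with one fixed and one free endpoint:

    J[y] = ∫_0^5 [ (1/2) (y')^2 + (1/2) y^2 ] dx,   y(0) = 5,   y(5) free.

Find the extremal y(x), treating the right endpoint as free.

The Lagrangian L = (1/2) (y')^2 + (1/2) y^2 gives
    ∂L/∂y = 1 y,   ∂L/∂y' = y'.
Euler-Lagrange: y'' − y = 0.
With k = 1, the general solution is
    y(x) = A cosh(x) + B sinh(x).
Fixed left endpoint y(0) = 5 ⇒ A = 5.
The right endpoint x = 5 is free, so the natural (transversality) condition is ∂L/∂y' |_{x=5} = 0, i.e. y'(5) = 0.
Compute y'(x) = A k sinh(k x) + B k cosh(k x), so
    y'(5) = A k sinh(k·5) + B k cosh(k·5) = 0
    ⇒ B = −A tanh(k·5) = − 5 tanh(1·5).
Therefore the extremal is
    y(x) = 5 cosh(1 x) − 5 tanh(1·5) sinh(1 x).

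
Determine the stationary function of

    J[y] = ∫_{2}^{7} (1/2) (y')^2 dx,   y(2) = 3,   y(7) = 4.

The Lagrangian is L = (1/2) (y')^2.
Compute ∂L/∂y = 0, ∂L/∂y' = y'.
The Euler-Lagrange equation d/dx(∂L/∂y') − ∂L/∂y = 0 reduces to
    y'' = 0.
Its general solution is
    y(x) = A x + B,
with A, B fixed by the endpoint conditions.
Applying the endpoint conditions y(2) = 3 and y(7) = 4: solve A·2 + B = 3 and A·7 + B = 4. Subtracting gives A(7 − 2) = 4 − 3, so A = 1/5, and B = 3 − A·2 = 13/5. Therefore
    y(x) = (1/5) x + 13/5.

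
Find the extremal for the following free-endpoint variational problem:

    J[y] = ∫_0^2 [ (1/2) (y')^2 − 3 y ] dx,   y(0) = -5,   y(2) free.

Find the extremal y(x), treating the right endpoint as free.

The Lagrangian L = (1/2) (y')^2 − 3 y gives
    ∂L/∂y = −3,   ∂L/∂y' = y'.
Euler-Lagrange: d/dx(y') − (−3) = 0, i.e. y'' + 3 = 0, so
    y(x) = −(3/2) x^2 + C1 x + C2.
Fixed left endpoint y(0) = -5 ⇒ C2 = -5.
The right endpoint x = 2 is free, so the natural (transversality) condition is ∂L/∂y' |_{x=2} = 0, i.e. y'(2) = 0.
Compute y'(x) = −3 x + C1, so y'(2) = −6 + C1 = 0 ⇒ C1 = 6.
Therefore the extremal is
    y(x) = −(3/2) x^2 + 6 x − 5.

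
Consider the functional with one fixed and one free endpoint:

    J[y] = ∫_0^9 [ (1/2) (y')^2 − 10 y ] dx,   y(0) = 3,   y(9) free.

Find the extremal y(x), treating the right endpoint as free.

The Lagrangian L = (1/2) (y')^2 − 10 y gives
    ∂L/∂y = −10,   ∂L/∂y' = y'.
Euler-Lagrange: d/dx(y') − (−10) = 0, i.e. y'' + 10 = 0, so
    y(x) = −(10/2) x^2 + C1 x + C2.
Fixed left endpoint y(0) = 3 ⇒ C2 = 3.
The right endpoint x = 9 is free, so the natural (transversality) condition is ∂L/∂y' |_{x=9} = 0, i.e. y'(9) = 0.
Compute y'(x) = −10 x + C1, so y'(9) = −90 + C1 = 0 ⇒ C1 = 90.
Therefore the extremal is
    y(x) = −5 x^2 + 90 x + 3.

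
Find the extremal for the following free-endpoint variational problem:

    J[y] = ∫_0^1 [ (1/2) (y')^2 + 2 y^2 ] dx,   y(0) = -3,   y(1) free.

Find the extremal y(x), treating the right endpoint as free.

The Lagrangian L = (1/2) (y')^2 + 2 y^2 gives
    ∂L/∂y = 4 y,   ∂L/∂y' = y'.
Euler-Lagrange: y'' − 4 y = 0.
With k = 2, the general solution is
    y(x) = A cosh(2 x) + B sinh(2 x).
Fixed left endpoint y(0) = -3 ⇒ A = -3.
The right endpoint x = 1 is free, so the natural (transversality) condition is ∂L/∂y' |_{x=1} = 0, i.e. y'(1) = 0.
Compute y'(x) = A k sinh(k x) + B k cosh(k x), so
    y'(1) = A k sinh(k·1) + B k cosh(k·1) = 0
    ⇒ B = −A tanh(k·1) = 3 tanh(2·1).
Therefore the extremal is
    y(x) = −3 cosh(2 x) + 3 tanh(2·1) sinh(2 x).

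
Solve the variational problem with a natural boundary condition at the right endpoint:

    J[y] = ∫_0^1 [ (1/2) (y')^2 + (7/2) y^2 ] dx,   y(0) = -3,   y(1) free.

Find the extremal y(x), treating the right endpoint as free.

The Lagrangian L = (1/2) (y')^2 + (7/2) y^2 gives
    ∂L/∂y = 7 y,   ∂L/∂y' = y'.
Euler-Lagrange: y'' − 7 y = 0.
With k = sqrt(7), the general solution is
    y(x) = A cosh(sqrt(7) x) + B sinh(sqrt(7) x).
Fixed left endpoint y(0) = -3 ⇒ A = -3.
The right endpoint x = 1 is free, so the natural (transversality) condition is ∂L/∂y' |_{x=1} = 0, i.e. y'(1) = 0.
Compute y'(x) = A k sinh(k x) + B k cosh(k x), so
    y'(1) = A k sinh(k·1) + B k cosh(k·1) = 0
    ⇒ B = −A tanh(k·1) = 3 tanh(sqrt(7)·1).
Therefore the extremal is
    y(x) = −3 cosh(sqrt(7) x) + 3 tanh(sqrt(7)·1) sinh(sqrt(7) x).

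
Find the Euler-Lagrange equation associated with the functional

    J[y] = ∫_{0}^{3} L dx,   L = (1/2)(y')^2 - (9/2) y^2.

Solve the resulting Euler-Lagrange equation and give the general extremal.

The Lagrangian is L = (1/2)(y')^2 - (9/2) y^2.
∂L/∂y = -9y.
∂L/∂y' = y'.
The Euler-Lagrange equation d/dx(∂L/∂y') − ∂L/∂y = 0 becomes:
    y'' + 9 y = 0
General solution: y(x) = A sin(3x) + B cos(3x), where A and B are arbitrary constants fixed by the endpoint conditions.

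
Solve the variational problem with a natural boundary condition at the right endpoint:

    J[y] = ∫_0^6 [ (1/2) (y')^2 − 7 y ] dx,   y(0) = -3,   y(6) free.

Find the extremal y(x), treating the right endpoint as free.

The Lagrangian L = (1/2) (y')^2 − 7 y gives
    ∂L/∂y = −7,   ∂L/∂y' = y'.
Euler-Lagrange: d/dx(y') − (−7) = 0, i.e. y'' + 7 = 0, so
    y(x) = −(7/2) x^2 + C1 x + C2.
Fixed left endpoint y(0) = -3 ⇒ C2 = -3.
The right endpoint x = 6 is free, so the natural (transversality) condition is ∂L/∂y' |_{x=6} = 0, i.e. y'(6) = 0.
Compute y'(x) = −7 x + C1, so y'(6) = −42 + C1 = 0 ⇒ C1 = 42.
Therefore the extremal is
    y(x) = −(7/2) x^2 + 42 x − 3.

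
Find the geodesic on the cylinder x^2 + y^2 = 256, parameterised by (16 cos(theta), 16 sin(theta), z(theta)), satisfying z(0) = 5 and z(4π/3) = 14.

Parameterise the cylinder of radius R = 16 as
    r(θ) = (16 cos θ, 16 sin θ, z(θ)).
The arc-length element is
    ds = sqrt(256 + (dz/dθ)^2) dθ,
so the Lagrangian is L = sqrt(256 + z'^2).
L depends on z' only, not on z or θ, so ∂L/∂z = 0 and
    ∂L/∂z' = z' / sqrt(256 + z'^2).
The Euler-Lagrange equation gives
    d/dθ( z' / sqrt(256 + z'^2) ) = 0,
so z' is constant. Integrating once:
    z(θ) = a θ + b,
a helix on the cylinder (a straight line when the cylinder is unrolled). The constants a, b are determined by the endpoint conditions.
With endpoint conditions z(0) = 5 and z(4π/3) = 14: from z(0) = b we get b = 5, and a·4π/3 + 5 = 14 gives a = 27/(4π), so
    z(θ) = (27/(4π)) θ + 5.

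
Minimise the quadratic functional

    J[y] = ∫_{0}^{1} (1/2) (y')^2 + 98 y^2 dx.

The Lagrangian is L = (1/2) (y')^2 + 98 y^2.
Compute ∂L/∂y = 196y, ∂L/∂y' = y'.
The Euler-Lagrange equation d/dx(∂L/∂y') − ∂L/∂y = 0 reduces to
    y'' − 196 y = 0.
Its general solution is
    y(x) = A e^(14x) + B e^(−14x),
with A, B fixed by the endpoint conditions.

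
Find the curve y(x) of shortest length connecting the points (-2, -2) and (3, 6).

Arc-length functional: J[y] = ∫ sqrt(1 + (y')^2) dx.
Lagrangian L = sqrt(1 + (y')^2) has no explicit y dependence, so ∂L/∂y = 0 and the Euler-Lagrange equation gives
    d/dx( y' / sqrt(1 + (y')^2) ) = 0  ⇒  y' / sqrt(1 + (y')^2) = const.
Hence y' is constant, so y(x) is affine.
Fitting the endpoints (-2, -2) and (3, 6):
    slope m = (6 − (-2)) / (3 − (-2)) = 8/5,
    intercept c = (-2) − m·(-2) = 6/5.
Extremal: y(x) = (8/5) x + 6/5.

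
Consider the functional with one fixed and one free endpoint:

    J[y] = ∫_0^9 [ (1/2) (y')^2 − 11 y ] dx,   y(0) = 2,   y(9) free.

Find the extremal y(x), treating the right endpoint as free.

The Lagrangian L = (1/2) (y')^2 − 11 y gives
    ∂L/∂y = −11,   ∂L/∂y' = y'.
Euler-Lagrange: d/dx(y') − (−11) = 0, i.e. y'' + 11 = 0, so
    y(x) = −(11/2) x^2 + C1 x + C2.
Fixed left endpoint y(0) = 2 ⇒ C2 = 2.
The right endpoint x = 9 is free, so the natural (transversality) condition is ∂L/∂y' |_{x=9} = 0, i.e. y'(9) = 0.
Compute y'(x) = −11 x + C1, so y'(9) = −99 + C1 = 0 ⇒ C1 = 99.
Therefore the extremal is
    y(x) = −(11/2) x^2 + 99 x + 2.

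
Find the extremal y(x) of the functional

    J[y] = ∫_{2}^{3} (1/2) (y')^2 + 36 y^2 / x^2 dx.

The Lagrangian is L = (1/2) (y')^2 + 36 y^2 / x^2.
Compute ∂L/∂y = 72y/x^2, ∂L/∂y' = y'.
The Euler-Lagrange equation d/dx(∂L/∂y') − ∂L/∂y = 0 reduces to
    y'' − 72/x^2 · y = 0  (x > 0).
Its general solution is
    y(x) = A x^9 + B x^(-8),
with A, B fixed by the endpoint conditions.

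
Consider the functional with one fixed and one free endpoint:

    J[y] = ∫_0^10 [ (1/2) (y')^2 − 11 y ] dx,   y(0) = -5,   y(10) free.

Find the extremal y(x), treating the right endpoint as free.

The Lagrangian L = (1/2) (y')^2 − 11 y gives
    ∂L/∂y = −11,   ∂L/∂y' = y'.
Euler-Lagrange: d/dx(y') − (−11) = 0, i.e. y'' + 11 = 0, so
    y(x) = −(11/2) x^2 + C1 x + C2.
Fixed left endpoint y(0) = -5 ⇒ C2 = -5.
The right endpoint x = 10 is free, so the natural (transversality) condition is ∂L/∂y' |_{x=10} = 0, i.e. y'(10) = 0.
Compute y'(x) = −11 x + C1, so y'(10) = −110 + C1 = 0 ⇒ C1 = 110.
Therefore the extremal is
    y(x) = −(11/2) x^2 + 110 x − 5.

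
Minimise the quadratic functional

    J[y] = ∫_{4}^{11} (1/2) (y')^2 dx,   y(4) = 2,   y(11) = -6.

The Lagrangian is L = (1/2) (y')^2.
Compute ∂L/∂y = 0, ∂L/∂y' = y'.
The Euler-Lagrange equation d/dx(∂L/∂y') − ∂L/∂y = 0 reduces to
    y'' = 0.
Its general solution is
    y(x) = A x + B,
with A, B fixed by the endpoint conditions.
Applying the endpoint conditions y(4) = 2 and y(11) = -6: solve A·4 + B = 2 and A·11 + B = -6. Subtracting gives A(11 − 4) = -6 − 2, so A = -8/7, and B = 2 − A·4 = 46/7. Therefore
    y(x) = (-8/7) x + 46/7.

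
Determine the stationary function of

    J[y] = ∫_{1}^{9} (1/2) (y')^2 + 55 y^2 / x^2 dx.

The Lagrangian is L = (1/2) (y')^2 + 55 y^2 / x^2.
Compute ∂L/∂y = 110y/x^2, ∂L/∂y' = y'.
The Euler-Lagrange equation d/dx(∂L/∂y') − ∂L/∂y = 0 reduces to
    y'' − 110/x^2 · y = 0  (x > 0).
Its general solution is
    y(x) = A x^11 + B x^(-10),
with A, B fixed by the endpoint conditions.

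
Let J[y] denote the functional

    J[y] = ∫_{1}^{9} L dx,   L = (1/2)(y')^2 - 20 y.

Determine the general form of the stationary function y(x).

The Lagrangian is L = (1/2)(y')^2 - 20 y.
∂L/∂y = -20.
∂L/∂y' = y'.
The Euler-Lagrange equation d/dx(∂L/∂y') − ∂L/∂y = 0 becomes:
    y'' + 20 = 0
General solution: y(x) = -10 x^2 + A x + B, where A and B are arbitrary constants fixed by the endpoint conditions.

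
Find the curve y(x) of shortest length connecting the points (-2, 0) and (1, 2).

Arc-length functional: J[y] = ∫ sqrt(1 + (y')^2) dx.
Lagrangian L = sqrt(1 + (y')^2) has no explicit y dependence, so ∂L/∂y = 0 and the Euler-Lagrange equation gives
    d/dx( y' / sqrt(1 + (y')^2) ) = 0  ⇒  y' / sqrt(1 + (y')^2) = const.
Hence y' is constant, so y(x) is affine.
Fitting the endpoints (-2, 0) and (1, 2):
    slope m = (2 − 0) / (1 − (-2)) = 2/3,
    intercept c = 0 − m·(-2) = 4/3.
Extremal: y(x) = (2/3) x + 4/3.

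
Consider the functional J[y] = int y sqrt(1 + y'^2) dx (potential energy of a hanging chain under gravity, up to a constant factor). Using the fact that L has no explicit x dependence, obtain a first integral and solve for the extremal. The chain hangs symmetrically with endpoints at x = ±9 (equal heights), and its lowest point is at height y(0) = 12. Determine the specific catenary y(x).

The Lagrangian L(y, y') = y sqrt(1 + y'^2) has no explicit x dependence, so the Beltrami identity applies:
    L − y' ∂L/∂y' = C.
Compute ∂L/∂y' = y · y' / sqrt(1 + y'^2). Then
    L − y' ∂L/∂y'
    = y sqrt(1 + y'^2) − y · y'^2 / sqrt(1 + y'^2)
    = y (1 + y'^2 − y'^2) / sqrt(1 + y'^2)
    = y / sqrt(1 + y'^2) = C.
Squaring gives y^2 = C^2 (1 + y'^2), i.e.
    y'^2 = y^2 / C^2 − 1.
Separating variables,
    dy / sqrt(y^2 − C^2) = dx / C,
and integrating gives arccosh(y / C) = (x − a)/C, so
    y(x) = C cosh((x − a)/C),
the catenary. The constants C and a are fixed by the two endpoint conditions (and, for the hanging-chain problem, the length constraint selects C).
Now fit the given data. The endpoints x = ±9 are symmetric at equal height, so the catenary is even about its minimum: a = 0 and y(x) = C cosh(x/C). The lowest point is y(0) = C cosh(0) = C, and we are told y(0) = 12, so C = 12. Therefore
    y(x) = 12 cosh(x/12),
and at the endpoints
    y(±9) = 12 cosh(9/12).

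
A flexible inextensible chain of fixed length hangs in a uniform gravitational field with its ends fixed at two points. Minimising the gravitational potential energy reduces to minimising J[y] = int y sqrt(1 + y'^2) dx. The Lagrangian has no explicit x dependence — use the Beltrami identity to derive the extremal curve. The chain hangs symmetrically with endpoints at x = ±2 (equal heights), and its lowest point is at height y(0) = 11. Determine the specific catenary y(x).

The Lagrangian L(y, y') = y sqrt(1 + y'^2) has no explicit x dependence, so the Beltrami identity applies:
    L − y' ∂L/∂y' = C.
Compute ∂L/∂y' = y · y' / sqrt(1 + y'^2). Then
    L − y' ∂L/∂y'
    = y sqrt(1 + y'^2) − y · y'^2 / sqrt(1 + y'^2)
    = y (1 + y'^2 − y'^2) / sqrt(1 + y'^2)
    = y / sqrt(1 + y'^2) = C.
Squaring gives y^2 = C^2 (1 + y'^2), i.e.
    y'^2 = y^2 / C^2 − 1.
Separating variables,
    dy / sqrt(y^2 − C^2) = dx / C,
and integrating gives arccosh(y / C) = (x − a)/C, so
    y(x) = C cosh((x − a)/C),
the catenary. The constants C and a are fixed by the two endpoint conditions (and, for the hanging-chain problem, the length constraint selects C).
Now fit the given data. The endpoints x = ±2 are symmetric at equal height, so the catenary is even about its minimum: a = 0 and y(x) = C cosh(x/C). The lowest point is y(0) = C cosh(0) = C, and we are told y(0) = 11, so C = 11. Therefore
    y(x) = 11 cosh(x/11),
and at the endpoints
    y(±2) = 11 cosh(2/11).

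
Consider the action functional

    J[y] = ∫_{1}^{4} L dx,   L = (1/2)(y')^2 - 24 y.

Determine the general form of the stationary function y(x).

The Lagrangian is L = (1/2)(y')^2 - 24 y.
∂L/∂y = -24.
∂L/∂y' = y'.
The Euler-Lagrange equation d/dx(∂L/∂y') − ∂L/∂y = 0 becomes:
    y'' + 24 = 0
General solution: y(x) = -12 x^2 + A x + B, where A and B are arbitrary constants fixed by the endpoint conditions.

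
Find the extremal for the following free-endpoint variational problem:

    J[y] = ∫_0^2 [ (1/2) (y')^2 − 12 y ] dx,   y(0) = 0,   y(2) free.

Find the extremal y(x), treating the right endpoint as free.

The Lagrangian L = (1/2) (y')^2 − 12 y gives
    ∂L/∂y = −12,   ∂L/∂y' = y'.
Euler-Lagrange: d/dx(y') − (−12) = 0, i.e. y'' + 12 = 0, so
    y(x) = −(12/2) x^2 + C1 x + C2.
Fixed left endpoint y(0) = 0 ⇒ C2 = 0.
The right endpoint x = 2 is free, so the natural (transversality) condition is ∂L/∂y' |_{x=2} = 0, i.e. y'(2) = 0.
Compute y'(x) = −12 x + C1, so y'(2) = −24 + C1 = 0 ⇒ C1 = 24.
Therefore the extremal is
    y(x) = −6 x^2 + 24 x.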